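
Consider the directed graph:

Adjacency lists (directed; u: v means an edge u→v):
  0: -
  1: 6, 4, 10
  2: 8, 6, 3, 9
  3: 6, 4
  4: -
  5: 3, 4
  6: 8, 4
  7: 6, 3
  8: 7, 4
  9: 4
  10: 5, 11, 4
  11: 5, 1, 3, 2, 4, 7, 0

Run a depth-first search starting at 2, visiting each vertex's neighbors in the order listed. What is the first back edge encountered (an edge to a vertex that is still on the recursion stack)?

DFS from 2 (visiting each vertex's neighbors in the order listed); mark gray on enter, black on exit:
2 gray
  8 gray
    7 gray
      6 gray
        6→8: 8 is gray → back edge
First back edge: 6 → 8.

6->8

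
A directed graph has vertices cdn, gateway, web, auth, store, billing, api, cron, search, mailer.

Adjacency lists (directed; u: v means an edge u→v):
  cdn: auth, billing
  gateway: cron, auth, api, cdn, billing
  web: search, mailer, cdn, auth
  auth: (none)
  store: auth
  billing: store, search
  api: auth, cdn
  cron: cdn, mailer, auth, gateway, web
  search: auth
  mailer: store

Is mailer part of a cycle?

No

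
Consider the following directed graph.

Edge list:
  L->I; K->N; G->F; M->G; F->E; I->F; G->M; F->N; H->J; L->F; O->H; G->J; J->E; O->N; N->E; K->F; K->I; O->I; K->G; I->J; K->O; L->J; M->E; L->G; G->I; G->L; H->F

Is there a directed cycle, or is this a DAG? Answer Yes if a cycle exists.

DFS with white/gray/black marking, starting from J:
J gray
  E gray
  E black
J black
F gray
  F→E: E black — skip
  N gray
    N→E: E black — skip
  N black
F black
G gray
  L gray
    L→J: J black — skip
    L→F: F black — skip
    L→G: G is gray → back edge
Back edge found, so a cycle exists: G → L → G.

Yes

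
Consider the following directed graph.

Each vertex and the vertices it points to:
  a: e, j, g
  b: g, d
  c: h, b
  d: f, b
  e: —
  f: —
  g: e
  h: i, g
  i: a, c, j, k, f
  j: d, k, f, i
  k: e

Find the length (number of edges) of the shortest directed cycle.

For each vertex v, BFS finds the shortest path from v back to v.
The shortest such closed walk is j → i → j, length 2.

2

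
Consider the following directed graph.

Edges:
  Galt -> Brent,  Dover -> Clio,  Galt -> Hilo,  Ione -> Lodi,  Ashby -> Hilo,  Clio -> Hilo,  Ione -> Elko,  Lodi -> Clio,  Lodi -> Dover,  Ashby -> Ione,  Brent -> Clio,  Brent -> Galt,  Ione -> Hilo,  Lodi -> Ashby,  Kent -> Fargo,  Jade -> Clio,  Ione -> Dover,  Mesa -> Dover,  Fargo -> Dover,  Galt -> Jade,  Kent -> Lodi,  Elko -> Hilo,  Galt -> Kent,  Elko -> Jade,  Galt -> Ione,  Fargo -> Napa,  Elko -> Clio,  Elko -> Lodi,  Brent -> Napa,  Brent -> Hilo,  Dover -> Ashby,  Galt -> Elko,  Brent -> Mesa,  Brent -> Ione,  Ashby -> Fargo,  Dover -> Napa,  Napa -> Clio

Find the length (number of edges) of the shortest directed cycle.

For each vertex v, BFS finds the shortest path from v back to v.
The shortest such closed walk is Brent → Galt → Brent, length 2.

2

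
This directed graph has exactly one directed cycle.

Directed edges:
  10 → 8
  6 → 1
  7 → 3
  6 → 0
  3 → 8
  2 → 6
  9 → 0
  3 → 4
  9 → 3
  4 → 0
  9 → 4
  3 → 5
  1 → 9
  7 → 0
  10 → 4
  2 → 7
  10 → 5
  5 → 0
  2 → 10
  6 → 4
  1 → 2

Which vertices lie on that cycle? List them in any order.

DFS with gray/black marking from 1:
1 gray
  9 gray
    4 gray
      0 gray
      0 black
    4 black
    9→0: 0 black — skip
    3 gray
      5 gray
        5→0: 0 black — skip
      5 black
      3→4: 4 black — skip
      8 gray
      8 black
    3 black
  9 black
  2 gray
    10 gray
      10→8: 8 black — skip
      10→5: 5 black — skip
      10→4: 4 black — skip
    10 black
    6 gray
      6→1: 1 is gray → back edge
Back edge closes the cycle 1 → 2 → 6 → 1; its vertices are {1, 2, 6}.

1, 2, 6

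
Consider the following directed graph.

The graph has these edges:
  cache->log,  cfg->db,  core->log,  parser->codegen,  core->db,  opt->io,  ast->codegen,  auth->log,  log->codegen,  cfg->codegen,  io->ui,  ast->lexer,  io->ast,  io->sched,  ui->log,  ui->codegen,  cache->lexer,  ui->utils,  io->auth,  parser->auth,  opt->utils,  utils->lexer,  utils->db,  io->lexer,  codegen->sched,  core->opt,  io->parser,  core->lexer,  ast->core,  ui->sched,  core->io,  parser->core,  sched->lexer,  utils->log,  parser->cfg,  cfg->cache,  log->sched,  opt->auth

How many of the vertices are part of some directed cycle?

5

A vertex is on a directed cycle iff it belongs to a strongly connected component of size ≥ 2 (or has a self-loop).
The vertices on cycles are {io, ast, opt, core, parser} — 5 in total.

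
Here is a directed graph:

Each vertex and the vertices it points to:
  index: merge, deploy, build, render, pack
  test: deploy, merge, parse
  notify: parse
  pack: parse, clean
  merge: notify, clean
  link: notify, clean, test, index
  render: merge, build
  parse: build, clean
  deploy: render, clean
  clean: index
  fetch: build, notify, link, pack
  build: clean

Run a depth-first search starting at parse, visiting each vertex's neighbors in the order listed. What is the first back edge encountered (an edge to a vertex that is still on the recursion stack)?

notify->parse

DFS from parse (visiting each vertex's neighbors in the order listed); mark gray on enter, black on exit:
parse gray
  build gray
    clean gray
      index gray
        merge gray
          notify gray
            notify→parse: parse is gray → back edge
First back edge: notify → parse.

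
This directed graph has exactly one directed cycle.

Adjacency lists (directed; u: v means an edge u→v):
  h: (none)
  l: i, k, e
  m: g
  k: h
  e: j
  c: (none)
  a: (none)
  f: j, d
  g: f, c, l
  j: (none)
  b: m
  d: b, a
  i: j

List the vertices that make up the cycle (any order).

DFS with gray/black marking from g:
g gray
  f gray
    j gray
    j black
    d gray
      b gray
        m gray
          m→g: g is gray → back edge
Back edge closes the cycle g → f → d → b → m → g; its vertices are {b, d, f, g, m}.

b, d, f, g, m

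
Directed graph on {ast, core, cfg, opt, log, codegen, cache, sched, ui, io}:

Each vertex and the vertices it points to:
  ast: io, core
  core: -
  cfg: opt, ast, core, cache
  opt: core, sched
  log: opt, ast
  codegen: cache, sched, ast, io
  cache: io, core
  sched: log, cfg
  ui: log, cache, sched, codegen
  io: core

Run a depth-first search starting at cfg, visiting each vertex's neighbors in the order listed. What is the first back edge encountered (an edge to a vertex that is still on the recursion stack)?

log->opt

DFS from cfg (visiting each vertex's neighbors in the order listed); mark gray on enter, black on exit:
cfg gray
  opt gray
    core gray
    core black
    sched gray
      log gray
        log→opt: opt is gray → back edge
First back edge: log → opt.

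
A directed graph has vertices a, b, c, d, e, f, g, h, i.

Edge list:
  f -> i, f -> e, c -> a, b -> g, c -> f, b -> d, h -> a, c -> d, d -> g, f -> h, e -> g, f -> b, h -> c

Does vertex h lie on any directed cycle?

Yes

h is on a cycle iff h can reach itself via ≥1 edge.
h → c → f → h — yes.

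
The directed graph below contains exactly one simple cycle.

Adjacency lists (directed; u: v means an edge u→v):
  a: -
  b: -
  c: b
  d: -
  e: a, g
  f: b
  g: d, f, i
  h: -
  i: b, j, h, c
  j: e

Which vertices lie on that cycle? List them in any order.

e, g, i, j

DFS with gray/black marking from g:
g gray
  d gray
  d black
  f gray
    b gray
    b black
  f black
  i gray
    i→b: b black — skip
    j gray
      e gray
        a gray
        a black
        e→g: g is gray → back edge
Back edge closes the cycle g → i → j → e → g; its vertices are {e, g, i, j}.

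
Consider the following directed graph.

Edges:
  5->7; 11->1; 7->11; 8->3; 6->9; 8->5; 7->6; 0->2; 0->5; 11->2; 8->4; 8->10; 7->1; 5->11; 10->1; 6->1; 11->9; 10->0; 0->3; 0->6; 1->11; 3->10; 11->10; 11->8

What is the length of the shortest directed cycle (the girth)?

2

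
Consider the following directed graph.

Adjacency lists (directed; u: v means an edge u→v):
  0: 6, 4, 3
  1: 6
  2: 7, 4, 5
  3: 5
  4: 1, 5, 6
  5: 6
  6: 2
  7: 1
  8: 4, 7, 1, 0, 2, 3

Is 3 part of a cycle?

3 lies on a cycle iff there is a path from 3 back to itself.
Exploring from 3, it never reaches itself; equivalently, its strongly connected component is a singleton.

No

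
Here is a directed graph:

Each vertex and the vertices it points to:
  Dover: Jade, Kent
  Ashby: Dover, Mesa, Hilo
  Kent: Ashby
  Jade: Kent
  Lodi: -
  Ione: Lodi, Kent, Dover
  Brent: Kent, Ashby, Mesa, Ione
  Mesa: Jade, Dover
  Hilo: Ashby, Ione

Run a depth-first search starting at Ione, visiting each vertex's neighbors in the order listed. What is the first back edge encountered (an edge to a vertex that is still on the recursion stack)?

Jade->Kent

DFS from Ione (visiting each vertex's neighbors in the order listed); mark gray on enter, black on exit:
Ione gray
  Lodi gray
  Lodi black
  Kent gray
    Ashby gray
      Dover gray
        Jade gray
          Jade→Kent: Kent is gray → back edge
First back edge: Jade → Kent.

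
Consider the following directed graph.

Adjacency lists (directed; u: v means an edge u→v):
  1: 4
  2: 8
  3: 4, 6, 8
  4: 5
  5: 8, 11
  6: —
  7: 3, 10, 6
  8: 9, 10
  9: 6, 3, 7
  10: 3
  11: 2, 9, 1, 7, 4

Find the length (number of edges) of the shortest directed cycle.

3

For each vertex v, BFS finds the shortest path from v back to v.
The shortest such closed walk is 11 → 4 → 5 → 11, length 3.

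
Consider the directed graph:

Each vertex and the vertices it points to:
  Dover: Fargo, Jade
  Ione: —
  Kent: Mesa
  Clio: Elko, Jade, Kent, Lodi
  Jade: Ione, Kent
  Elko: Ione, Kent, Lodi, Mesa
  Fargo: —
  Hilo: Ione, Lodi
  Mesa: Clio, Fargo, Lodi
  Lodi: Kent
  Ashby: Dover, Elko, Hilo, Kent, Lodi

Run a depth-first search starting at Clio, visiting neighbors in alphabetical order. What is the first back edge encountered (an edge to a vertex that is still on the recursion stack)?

Mesa→Clio

DFS from Clio (visiting neighbors in alphabetical order); mark gray on enter, black on exit:
Clio gray
  Elko gray
    Ione gray
    Ione black
    Kent gray
      Mesa gray
        Mesa→Clio: Clio is gray → back edge
First back edge: Mesa → Clio.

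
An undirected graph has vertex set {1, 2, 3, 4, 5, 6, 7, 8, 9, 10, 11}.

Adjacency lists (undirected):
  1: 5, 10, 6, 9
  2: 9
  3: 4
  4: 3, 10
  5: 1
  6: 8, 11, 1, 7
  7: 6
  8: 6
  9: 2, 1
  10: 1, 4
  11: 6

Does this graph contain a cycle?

No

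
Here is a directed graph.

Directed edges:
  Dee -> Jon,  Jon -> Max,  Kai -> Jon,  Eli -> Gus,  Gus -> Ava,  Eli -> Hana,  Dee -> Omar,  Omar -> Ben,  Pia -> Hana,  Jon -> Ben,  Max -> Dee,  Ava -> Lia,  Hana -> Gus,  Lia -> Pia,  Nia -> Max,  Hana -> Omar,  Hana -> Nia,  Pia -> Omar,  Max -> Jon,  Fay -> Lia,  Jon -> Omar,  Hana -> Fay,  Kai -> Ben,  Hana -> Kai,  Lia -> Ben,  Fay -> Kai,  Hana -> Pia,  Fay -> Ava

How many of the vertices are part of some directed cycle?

A vertex is on a directed cycle iff it belongs to a strongly connected component of size ≥ 2 (or has a self-loop).
The vertices on cycles are {Ava, Dee, Fay, Gus, Jon, Lia, Max, Pia, Hana} — 9 in total.

9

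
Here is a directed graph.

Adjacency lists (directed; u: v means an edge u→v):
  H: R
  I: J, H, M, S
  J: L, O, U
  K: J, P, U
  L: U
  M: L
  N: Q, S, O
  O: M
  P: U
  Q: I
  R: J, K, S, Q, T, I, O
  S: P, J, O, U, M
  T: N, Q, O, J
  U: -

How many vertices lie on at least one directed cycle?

6

A vertex is on a directed cycle iff it belongs to a strongly connected component of size ≥ 2 (or has a self-loop).
The vertices on cycles are {H, I, N, Q, R, T} — 6 in total.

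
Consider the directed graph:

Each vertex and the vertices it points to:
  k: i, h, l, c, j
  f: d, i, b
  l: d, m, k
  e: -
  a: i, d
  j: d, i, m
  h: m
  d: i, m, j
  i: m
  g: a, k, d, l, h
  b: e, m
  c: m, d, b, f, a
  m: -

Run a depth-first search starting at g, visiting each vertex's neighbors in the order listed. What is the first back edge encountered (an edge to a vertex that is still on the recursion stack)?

j->d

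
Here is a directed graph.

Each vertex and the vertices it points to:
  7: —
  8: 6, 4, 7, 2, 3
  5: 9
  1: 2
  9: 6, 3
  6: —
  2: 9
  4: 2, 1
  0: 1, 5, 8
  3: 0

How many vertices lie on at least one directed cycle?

8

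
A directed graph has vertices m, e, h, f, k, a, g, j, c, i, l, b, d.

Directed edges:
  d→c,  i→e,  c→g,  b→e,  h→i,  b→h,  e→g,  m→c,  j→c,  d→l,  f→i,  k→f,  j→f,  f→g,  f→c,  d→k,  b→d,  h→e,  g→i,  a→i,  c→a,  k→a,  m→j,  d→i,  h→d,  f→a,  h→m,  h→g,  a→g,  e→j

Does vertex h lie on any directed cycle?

h lies on a cycle iff there is a path from h back to itself.
Exploring from h, it never reaches itself; equivalently, its strongly connected component is a singleton.

No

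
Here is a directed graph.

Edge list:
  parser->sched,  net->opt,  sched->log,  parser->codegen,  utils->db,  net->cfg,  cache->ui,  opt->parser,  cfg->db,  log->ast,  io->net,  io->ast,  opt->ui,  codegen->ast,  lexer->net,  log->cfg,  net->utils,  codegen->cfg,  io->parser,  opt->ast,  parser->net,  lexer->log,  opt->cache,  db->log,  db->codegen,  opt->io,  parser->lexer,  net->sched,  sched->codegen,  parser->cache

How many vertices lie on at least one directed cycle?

A vertex is on a directed cycle iff it belongs to a strongly connected component of size ≥ 2 (or has a self-loop).
The vertices on cycles are {db, io, cfg, log, net, opt, lexer, parser, codegen} — 9 in total.

9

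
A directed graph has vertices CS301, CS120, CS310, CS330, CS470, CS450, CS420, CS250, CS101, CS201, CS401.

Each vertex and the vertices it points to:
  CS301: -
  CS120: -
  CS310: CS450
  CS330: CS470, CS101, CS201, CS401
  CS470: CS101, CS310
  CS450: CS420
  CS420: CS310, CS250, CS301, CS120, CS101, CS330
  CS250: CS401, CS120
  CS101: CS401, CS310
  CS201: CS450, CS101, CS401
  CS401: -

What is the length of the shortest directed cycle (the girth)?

3

For each vertex v, BFS finds the shortest path from v back to v.
The shortest such closed walk is CS420 → CS310 → CS450 → CS420, length 3.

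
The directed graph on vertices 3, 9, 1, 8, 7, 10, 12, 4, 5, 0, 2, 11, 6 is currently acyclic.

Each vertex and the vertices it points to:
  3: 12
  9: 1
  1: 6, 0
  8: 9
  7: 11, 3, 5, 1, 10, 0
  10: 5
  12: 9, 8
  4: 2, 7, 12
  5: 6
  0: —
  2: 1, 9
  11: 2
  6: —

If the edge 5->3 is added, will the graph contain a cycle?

No

Adding 5→3 creates a cycle iff 3 can already reach 5.
Explore from 3: no path reaches 5. The graph stays acyclic.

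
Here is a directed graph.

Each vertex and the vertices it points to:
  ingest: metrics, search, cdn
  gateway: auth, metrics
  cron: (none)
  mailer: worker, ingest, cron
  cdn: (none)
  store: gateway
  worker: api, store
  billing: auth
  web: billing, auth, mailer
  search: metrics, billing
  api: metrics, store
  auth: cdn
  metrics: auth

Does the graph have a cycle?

DFS with white/gray/black marking, starting from mailer:
mailer gray
  worker gray
    api gray
      metrics gray
        auth gray
          cdn gray
          cdn black
        auth black
      metrics black
      store gray
        gateway gray
          gateway→auth: auth black — skip
          gateway→metrics: metrics black — skip
        gateway black
      store black
    api black
    worker→store: store black — skip
  worker black
  ingest gray
    ingest→metrics: metrics black — skip
    search gray
      search→metrics: metrics black — skip
      billing gray
        billing→auth: auth black — skip
      billing black
    search black
    ingest→cdn: cdn black — skip
  ingest black
  cron gray
  cron black
mailer black
web gray
  web→billing: billing black — skip
  web→auth: auth black — skip
  web→mailer: mailer black — skip
web black
Every edge goes to a white or black vertex — no back edge, so the graph is acyclic.

No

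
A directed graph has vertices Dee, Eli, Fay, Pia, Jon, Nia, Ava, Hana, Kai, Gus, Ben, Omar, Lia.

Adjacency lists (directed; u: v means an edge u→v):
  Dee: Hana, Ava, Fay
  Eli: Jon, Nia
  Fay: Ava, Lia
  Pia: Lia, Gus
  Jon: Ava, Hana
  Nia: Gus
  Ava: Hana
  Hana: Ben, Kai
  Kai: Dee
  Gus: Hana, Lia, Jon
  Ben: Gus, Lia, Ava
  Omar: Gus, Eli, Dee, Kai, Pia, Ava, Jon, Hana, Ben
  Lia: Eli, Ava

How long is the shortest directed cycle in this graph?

3

For each vertex v, BFS finds the shortest path from v back to v.
The shortest such closed walk is Ben → Gus → Hana → Ben, length 3.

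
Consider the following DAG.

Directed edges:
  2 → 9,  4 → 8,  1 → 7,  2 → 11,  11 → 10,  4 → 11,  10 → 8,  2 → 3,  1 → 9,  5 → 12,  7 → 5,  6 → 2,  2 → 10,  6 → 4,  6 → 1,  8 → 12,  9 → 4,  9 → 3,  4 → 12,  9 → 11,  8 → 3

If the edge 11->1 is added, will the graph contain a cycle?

Yes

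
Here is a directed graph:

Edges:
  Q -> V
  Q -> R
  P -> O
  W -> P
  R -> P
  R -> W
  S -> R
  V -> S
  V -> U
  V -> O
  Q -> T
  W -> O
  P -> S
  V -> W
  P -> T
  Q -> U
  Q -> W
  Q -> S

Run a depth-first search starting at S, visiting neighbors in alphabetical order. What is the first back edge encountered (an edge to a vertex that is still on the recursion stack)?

DFS from S (visiting neighbors in alphabetical order); mark gray on enter, black on exit:
S gray
  R gray
    P gray
      O gray
      O black
      P→S: S is gray → back edge
First back edge: P → S.

P→S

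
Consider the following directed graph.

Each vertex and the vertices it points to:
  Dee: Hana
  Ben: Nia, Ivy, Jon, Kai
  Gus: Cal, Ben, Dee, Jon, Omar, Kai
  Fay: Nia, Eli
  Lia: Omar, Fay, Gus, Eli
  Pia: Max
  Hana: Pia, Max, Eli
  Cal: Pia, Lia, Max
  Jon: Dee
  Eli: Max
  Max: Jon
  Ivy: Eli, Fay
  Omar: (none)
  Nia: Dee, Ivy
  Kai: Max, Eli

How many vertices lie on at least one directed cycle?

12

A vertex is on a directed cycle iff it belongs to a strongly connected component of size ≥ 2 (or has a self-loop).
The vertices on cycles are {Cal, Dee, Eli, Fay, Gus, Ivy, Jon, Lia, Max, Nia, Pia, Hana} — 12 in total.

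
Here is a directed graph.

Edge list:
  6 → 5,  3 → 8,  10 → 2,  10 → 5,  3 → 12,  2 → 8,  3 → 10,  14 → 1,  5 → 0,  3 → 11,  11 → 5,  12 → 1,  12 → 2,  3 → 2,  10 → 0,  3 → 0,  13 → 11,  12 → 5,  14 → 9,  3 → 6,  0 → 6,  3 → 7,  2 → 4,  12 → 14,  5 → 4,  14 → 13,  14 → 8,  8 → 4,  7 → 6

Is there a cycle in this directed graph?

Yes

DFS with white/gray/black marking, starting from 2:
2 gray
  4 gray
  4 black
  8 gray
    8→4: 4 black — skip
  8 black
2 black
0 gray
  6 gray
    5 gray
      5→4: 4 black — skip
      5→0: 0 is gray → back edge
Back edge found, so a cycle exists: 0 → 6 → 5 → 0.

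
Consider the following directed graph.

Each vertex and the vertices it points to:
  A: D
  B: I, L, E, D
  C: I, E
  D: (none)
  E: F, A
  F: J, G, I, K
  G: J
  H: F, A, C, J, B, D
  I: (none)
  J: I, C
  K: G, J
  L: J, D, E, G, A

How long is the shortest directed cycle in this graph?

4

For each vertex v, BFS finds the shortest path from v back to v.
The shortest such closed walk is E → F → J → C → E, length 4.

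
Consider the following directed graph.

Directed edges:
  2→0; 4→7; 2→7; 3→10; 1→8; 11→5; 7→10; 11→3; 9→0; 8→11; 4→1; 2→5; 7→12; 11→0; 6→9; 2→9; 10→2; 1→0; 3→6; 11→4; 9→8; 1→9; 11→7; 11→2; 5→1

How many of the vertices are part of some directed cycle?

11

A vertex is on a directed cycle iff it belongs to a strongly connected component of size ≥ 2 (or has a self-loop).
The vertices on cycles are {1, 2, 3, 4, 5, 6, 7, 8, 9, 10, 11} — 11 in total.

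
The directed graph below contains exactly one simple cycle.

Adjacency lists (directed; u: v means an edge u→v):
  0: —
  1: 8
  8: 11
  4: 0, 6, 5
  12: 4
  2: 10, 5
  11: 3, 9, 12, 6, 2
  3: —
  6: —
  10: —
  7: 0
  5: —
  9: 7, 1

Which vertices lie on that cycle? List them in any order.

DFS with gray/black marking from 11:
11 gray
  3 gray
  3 black
  9 gray
    7 gray
      0 gray
      0 black
    7 black
    1 gray
      8 gray
        8→11: 11 is gray → back edge
Back edge closes the cycle 11 → 9 → 1 → 8 → 11; its vertices are {1, 8, 9, 11}.

1, 8, 9, 11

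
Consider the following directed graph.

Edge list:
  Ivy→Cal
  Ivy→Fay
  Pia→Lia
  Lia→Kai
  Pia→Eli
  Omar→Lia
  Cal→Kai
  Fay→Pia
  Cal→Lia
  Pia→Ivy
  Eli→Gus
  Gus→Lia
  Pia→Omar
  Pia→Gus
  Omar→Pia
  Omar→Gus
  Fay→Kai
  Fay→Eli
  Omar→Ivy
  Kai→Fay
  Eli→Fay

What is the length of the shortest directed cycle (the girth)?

For each vertex v, BFS finds the shortest path from v back to v.
The shortest such closed walk is Pia → Omar → Pia, length 2.

2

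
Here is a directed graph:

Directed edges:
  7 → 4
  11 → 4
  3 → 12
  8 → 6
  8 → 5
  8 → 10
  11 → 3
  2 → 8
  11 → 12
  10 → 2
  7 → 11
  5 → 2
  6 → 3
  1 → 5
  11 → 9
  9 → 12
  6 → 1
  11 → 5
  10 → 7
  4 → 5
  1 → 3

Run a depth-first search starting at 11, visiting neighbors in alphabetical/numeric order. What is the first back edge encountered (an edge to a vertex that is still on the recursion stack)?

8->5

DFS from 11 (visiting neighbors in alphabetical/numeric order); mark gray on enter, black on exit:
11 gray
  3 gray
    12 gray
    12 black
  3 black
  4 gray
    5 gray
      2 gray
        8 gray
          8→5: 5 is gray → back edge
First back edge: 8 → 5.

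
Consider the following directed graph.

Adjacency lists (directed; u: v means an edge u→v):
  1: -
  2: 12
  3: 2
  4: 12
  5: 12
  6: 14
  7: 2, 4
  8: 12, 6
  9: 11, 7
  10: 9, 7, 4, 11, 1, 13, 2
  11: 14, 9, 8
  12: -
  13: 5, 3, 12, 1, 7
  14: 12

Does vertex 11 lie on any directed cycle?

11 is on a cycle iff 11 can reach itself via ≥1 edge.
11 → 9 → 11 — yes.

Yes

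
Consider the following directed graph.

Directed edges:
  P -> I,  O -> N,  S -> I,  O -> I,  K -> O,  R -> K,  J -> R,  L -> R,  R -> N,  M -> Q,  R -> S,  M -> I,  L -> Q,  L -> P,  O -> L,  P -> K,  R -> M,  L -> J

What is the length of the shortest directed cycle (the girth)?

4

For each vertex v, BFS finds the shortest path from v back to v.
The shortest such closed walk is L → P → K → O → L, length 4.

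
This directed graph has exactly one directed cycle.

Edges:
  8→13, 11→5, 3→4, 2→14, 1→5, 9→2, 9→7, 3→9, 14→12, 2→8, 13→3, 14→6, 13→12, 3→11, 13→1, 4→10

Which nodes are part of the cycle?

DFS with gray/black marking from 13:
13 gray
  3 gray
    9 gray
      7 gray
      7 black
      2 gray
        8 gray
          8→13: 13 is gray → back edge
Back edge closes the cycle 13 → 3 → 9 → 2 → 8 → 13; its vertices are {2, 3, 8, 9, 13}.

2, 3, 8, 9, 13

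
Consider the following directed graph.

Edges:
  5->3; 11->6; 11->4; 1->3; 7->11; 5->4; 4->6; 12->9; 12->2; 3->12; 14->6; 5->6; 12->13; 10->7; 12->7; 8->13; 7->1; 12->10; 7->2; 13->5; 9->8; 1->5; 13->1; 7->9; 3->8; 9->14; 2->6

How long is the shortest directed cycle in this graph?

For each vertex v, BFS finds the shortest path from v back to v.
The shortest such closed walk is 12 → 7 → 1 → 3 → 12, length 4.

4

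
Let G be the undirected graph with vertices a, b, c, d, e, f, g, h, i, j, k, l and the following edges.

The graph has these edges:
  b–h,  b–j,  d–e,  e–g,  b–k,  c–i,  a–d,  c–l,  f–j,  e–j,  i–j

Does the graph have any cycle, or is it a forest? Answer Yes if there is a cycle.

DFS, tracking each vertex's parent; an edge to a visited non-parent vertex closes a cycle.
Start from i:
visit i (parent –)
  visit j (parent i)
    visit b (parent j)
      visit k (parent b)
        k–b: parent, skip
      visit h (parent b)
        h–b: parent, skip
      b–j: parent, skip
    visit e (parent j)
      visit g (parent e)
        g–e: parent, skip
      visit d (parent e)
        d–e: parent, skip
        visit a (parent d)
          a–d: parent, skip
      e–j: parent, skip
    j–i: parent, skip
    visit f (parent j)
      f–j: parent, skip
  visit c (parent i)
    c–i: parent, skip
    visit l (parent c)
      l–c: parent, skip
No non-parent visited neighbor found — the graph is a forest.

No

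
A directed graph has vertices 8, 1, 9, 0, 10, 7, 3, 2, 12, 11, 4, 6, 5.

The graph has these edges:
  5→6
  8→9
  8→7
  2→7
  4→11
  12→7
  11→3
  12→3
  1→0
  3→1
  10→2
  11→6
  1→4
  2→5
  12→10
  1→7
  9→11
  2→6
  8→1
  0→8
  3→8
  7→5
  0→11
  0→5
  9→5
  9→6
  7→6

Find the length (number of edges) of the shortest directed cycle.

For each vertex v, BFS finds the shortest path from v back to v.
The shortest such closed walk is 1 → 0 → 8 → 1, length 3.

3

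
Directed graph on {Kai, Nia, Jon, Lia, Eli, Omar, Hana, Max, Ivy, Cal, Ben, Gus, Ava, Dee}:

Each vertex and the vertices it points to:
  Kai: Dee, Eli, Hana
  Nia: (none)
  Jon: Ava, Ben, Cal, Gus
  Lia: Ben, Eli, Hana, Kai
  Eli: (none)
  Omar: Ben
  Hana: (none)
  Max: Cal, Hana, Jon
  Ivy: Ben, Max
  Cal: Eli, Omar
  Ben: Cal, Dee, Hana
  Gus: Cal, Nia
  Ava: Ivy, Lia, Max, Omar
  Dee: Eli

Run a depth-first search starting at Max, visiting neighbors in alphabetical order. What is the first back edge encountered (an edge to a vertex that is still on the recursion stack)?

DFS from Max (visiting neighbors in alphabetical order); mark gray on enter, black on exit:
Max gray
  Cal gray
    Eli gray
    Eli black
    Omar gray
      Ben gray
        Ben→Cal: Cal is gray → back edge
First back edge: Ben → Cal.

Ben→Cal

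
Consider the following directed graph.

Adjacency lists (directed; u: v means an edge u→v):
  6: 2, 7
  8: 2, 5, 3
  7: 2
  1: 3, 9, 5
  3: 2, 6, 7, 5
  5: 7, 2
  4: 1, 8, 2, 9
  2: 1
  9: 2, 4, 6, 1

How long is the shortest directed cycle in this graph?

For each vertex v, BFS finds the shortest path from v back to v.
The shortest such closed walk is 9 → 4 → 9, length 2.

2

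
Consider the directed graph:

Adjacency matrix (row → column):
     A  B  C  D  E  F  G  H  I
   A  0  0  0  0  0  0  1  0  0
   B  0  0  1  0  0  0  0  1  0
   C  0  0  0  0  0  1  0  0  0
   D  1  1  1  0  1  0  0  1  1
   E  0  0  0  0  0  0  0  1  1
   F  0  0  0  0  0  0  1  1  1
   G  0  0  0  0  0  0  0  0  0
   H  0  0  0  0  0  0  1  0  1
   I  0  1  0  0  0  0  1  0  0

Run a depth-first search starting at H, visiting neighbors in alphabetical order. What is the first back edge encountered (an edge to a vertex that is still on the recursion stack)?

DFS from H (visiting neighbors in alphabetical order); mark gray on enter, black on exit:
H gray
  G gray
  G black
  I gray
    B gray
      C gray
        F gray
          F→G: G black — skip
          F→H: H is gray → back edge
First back edge: F → H.

F->H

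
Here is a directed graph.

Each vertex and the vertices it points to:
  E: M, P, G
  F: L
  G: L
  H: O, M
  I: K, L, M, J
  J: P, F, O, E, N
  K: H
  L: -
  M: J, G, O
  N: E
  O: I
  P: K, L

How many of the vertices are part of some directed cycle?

9

A vertex is on a directed cycle iff it belongs to a strongly connected component of size ≥ 2 (or has a self-loop).
The vertices on cycles are {E, H, I, J, K, M, N, O, P} — 9 in total.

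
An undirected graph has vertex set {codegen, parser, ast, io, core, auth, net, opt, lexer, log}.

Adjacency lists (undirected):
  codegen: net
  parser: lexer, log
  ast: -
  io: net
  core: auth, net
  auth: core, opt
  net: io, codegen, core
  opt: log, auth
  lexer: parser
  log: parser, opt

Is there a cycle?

No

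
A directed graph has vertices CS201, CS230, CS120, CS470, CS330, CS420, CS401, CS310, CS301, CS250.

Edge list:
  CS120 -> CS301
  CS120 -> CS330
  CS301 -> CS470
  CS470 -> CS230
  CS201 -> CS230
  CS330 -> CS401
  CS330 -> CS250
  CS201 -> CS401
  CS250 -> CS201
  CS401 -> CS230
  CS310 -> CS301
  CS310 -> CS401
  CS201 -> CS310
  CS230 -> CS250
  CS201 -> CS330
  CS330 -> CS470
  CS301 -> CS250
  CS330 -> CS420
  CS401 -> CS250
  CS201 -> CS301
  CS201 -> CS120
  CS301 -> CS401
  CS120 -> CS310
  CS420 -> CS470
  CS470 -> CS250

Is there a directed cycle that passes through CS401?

CS401 is on a cycle iff CS401 can reach itself via ≥1 edge.
CS401 → CS250 → CS201 → CS401 — yes.

Yes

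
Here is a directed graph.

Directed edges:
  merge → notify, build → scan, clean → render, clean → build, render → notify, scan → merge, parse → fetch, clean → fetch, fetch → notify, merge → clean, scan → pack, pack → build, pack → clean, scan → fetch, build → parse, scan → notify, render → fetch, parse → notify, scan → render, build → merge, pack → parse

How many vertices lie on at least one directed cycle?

5

A vertex is on a directed cycle iff it belongs to a strongly connected component of size ≥ 2 (or has a self-loop).
The vertices on cycles are {pack, scan, build, clean, merge} — 5 in total.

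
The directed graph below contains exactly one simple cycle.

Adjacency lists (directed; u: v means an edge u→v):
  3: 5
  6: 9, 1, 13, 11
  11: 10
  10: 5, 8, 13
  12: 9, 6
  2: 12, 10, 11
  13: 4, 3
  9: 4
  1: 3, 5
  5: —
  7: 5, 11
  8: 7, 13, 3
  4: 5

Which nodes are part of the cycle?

DFS with gray/black marking from 10:
10 gray
  5 gray
  5 black
  8 gray
    7 gray
      7→5: 5 black — skip
      11 gray
        11→10: 10 is gray → back edge
Back edge closes the cycle 10 → 8 → 7 → 11 → 10; its vertices are {7, 8, 10, 11}.

7, 8, 10, 11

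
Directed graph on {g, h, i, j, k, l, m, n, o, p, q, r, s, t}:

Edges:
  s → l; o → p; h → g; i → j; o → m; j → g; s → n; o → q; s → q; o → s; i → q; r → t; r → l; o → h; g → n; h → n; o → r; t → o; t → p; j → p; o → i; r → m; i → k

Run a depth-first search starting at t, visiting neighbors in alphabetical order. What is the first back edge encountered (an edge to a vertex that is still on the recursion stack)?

DFS from t (visiting neighbors in alphabetical order); mark gray on enter, black on exit:
t gray
  o gray
    h gray
      g gray
        n gray
        n black
      g black
      h→n: n black — skip
    h black
    i gray
      j gray
        j→g: g black — skip
        p gray
        p black
      j black
      k gray
      k black
      q gray
      q black
    i black
    m gray
    m black
    o→p: p black — skip
    o→q: q black — skip
    r gray
      l gray
      l black
      r→m: m black — skip
      r→t: t is gray → back edge
First back edge: r → t.

r->t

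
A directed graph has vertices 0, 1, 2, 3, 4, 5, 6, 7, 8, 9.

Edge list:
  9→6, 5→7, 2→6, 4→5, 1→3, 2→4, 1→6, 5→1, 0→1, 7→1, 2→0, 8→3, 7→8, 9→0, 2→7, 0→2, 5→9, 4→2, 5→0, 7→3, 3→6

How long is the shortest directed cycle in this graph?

For each vertex v, BFS finds the shortest path from v back to v.
The shortest such closed walk is 2 → 4 → 2, length 2.

2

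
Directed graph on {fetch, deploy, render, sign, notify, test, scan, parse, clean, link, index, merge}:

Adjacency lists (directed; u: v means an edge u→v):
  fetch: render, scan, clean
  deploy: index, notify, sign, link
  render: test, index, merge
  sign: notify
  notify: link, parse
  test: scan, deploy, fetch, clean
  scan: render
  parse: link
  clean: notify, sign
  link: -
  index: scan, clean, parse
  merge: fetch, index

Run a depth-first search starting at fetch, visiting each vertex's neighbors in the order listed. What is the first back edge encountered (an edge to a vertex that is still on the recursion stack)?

DFS from fetch (visiting each vertex's neighbors in the order listed); mark gray on enter, black on exit:
fetch gray
  render gray
    test gray
      scan gray
        scan→render: render is gray → back edge
First back edge: scan → render.

scan→render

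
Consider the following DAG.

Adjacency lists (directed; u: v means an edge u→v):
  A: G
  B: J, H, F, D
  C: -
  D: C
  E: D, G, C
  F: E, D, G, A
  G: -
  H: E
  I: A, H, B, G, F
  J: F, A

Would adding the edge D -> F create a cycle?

Yes

Adding D→F creates a cycle iff F can already reach D.
Path from F: F → D.
So F → … → D → F is a cycle.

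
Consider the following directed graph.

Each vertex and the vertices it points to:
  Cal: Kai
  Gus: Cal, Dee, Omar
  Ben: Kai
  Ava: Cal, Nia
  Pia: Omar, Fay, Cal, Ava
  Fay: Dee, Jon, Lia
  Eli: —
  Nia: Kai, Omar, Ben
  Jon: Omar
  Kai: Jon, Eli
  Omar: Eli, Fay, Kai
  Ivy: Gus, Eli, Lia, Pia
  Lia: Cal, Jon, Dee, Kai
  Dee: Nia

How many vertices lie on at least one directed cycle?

9

A vertex is on a directed cycle iff it belongs to a strongly connected component of size ≥ 2 (or has a self-loop).
The vertices on cycles are {Ben, Cal, Dee, Fay, Jon, Kai, Lia, Nia, Omar} — 9 in total.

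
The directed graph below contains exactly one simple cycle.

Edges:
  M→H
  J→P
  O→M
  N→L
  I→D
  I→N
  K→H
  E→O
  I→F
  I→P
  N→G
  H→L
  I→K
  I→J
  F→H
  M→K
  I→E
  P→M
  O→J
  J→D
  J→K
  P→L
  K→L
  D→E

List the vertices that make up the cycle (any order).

DFS with gray/black marking from J:
J gray
  P gray
    L gray
    L black
    M gray
      K gray
        K→L: L black — skip
        H gray
          H→L: L black — skip
        H black
      K black
      M→H: H black — skip
    M black
  P black
  J→K: K black — skip
  D gray
    E gray
      O gray
        O→M: M black — skip
        O→J: J is gray → back edge
Back edge closes the cycle J → D → E → O → J; its vertices are {D, E, J, O}.

D, E, J, O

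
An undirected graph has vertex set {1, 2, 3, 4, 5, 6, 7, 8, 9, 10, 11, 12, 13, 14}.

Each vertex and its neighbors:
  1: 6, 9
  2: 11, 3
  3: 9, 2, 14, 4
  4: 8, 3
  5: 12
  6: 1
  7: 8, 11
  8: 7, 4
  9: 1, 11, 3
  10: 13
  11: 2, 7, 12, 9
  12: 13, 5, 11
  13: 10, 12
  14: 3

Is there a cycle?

Yes

DFS, tracking each vertex's parent; an edge to a visited non-parent vertex closes a cycle.
Start from 5:
visit 5 (parent –)
  visit 12 (parent 5)
    visit 13 (parent 12)
      visit 10 (parent 13)
        10–13: parent, skip
      13–12: parent, skip
    12–5: parent, skip
    visit 11 (parent 12)
      visit 2 (parent 11)
        2–11: parent, skip
        visit 3 (parent 2)
          visit 9 (parent 3)
            visit 1 (parent 9)
              visit 6 (parent 1)
                6–1: parent, skip
              1–9: parent, skip
            9–11: 11 visited and ≠ parent → cycle
Cycle: 11 – 2 – 3 – 9 – 11.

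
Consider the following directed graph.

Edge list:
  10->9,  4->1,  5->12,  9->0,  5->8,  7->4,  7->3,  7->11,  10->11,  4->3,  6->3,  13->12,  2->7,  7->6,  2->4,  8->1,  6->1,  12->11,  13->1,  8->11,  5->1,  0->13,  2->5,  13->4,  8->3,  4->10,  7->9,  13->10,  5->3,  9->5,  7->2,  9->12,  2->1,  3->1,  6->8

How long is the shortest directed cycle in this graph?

For each vertex v, BFS finds the shortest path from v back to v.
The shortest such closed walk is 7 → 2 → 7, length 2.

2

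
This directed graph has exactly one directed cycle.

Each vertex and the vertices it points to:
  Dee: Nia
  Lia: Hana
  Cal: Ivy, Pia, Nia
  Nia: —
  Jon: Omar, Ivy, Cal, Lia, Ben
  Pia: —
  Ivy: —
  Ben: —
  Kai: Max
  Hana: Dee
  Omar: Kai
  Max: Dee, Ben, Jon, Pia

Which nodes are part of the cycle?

Jon, Kai, Max, Omar

DFS with gray/black marking from Omar:
Omar gray
  Kai gray
    Max gray
      Dee gray
        Nia gray
        Nia black
      Dee black
      Ben gray
      Ben black
      Jon gray
        Jon→Omar: Omar is gray → back edge
Back edge closes the cycle Omar → Kai → Max → Jon → Omar; its vertices are {Jon, Kai, Max, Omar}.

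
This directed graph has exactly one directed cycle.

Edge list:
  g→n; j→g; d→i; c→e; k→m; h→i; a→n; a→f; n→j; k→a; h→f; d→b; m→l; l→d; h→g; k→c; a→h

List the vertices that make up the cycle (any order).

DFS with gray/black marking from n:
n gray
  j gray
    g gray
      g→n: n is gray → back edge
Back edge closes the cycle n → j → g → n; its vertices are {g, j, n}.

g, j, n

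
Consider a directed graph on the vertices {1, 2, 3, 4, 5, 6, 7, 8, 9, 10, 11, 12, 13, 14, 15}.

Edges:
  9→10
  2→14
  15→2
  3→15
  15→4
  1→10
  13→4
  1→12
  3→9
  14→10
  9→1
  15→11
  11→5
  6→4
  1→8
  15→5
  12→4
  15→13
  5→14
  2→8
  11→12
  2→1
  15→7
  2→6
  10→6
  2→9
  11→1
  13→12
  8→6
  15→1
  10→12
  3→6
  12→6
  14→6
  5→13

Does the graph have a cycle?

No

DFS with white/gray/black marking, starting from 4:
4 gray
4 black
1 gray
  8 gray
    6 gray
      6→4: 4 black — skip
    6 black
  8 black
  10 gray
    10→6: 6 black — skip
    12 gray
      12→4: 4 black — skip
      12→6: 6 black — skip
    12 black
  10 black
  1→12: 12 black — skip
1 black
2 gray
  2→8: 8 black — skip
  14 gray
    14→10: 10 black — skip
    14→6: 6 black — skip
  14 black
  9 gray
    9→1: 1 black — skip
    9→10: 10 black — skip
  9 black
  2→6: 6 black — skip
  2→1: 1 black — skip
2 black
3 gray
  3→9: 9 black — skip
  15 gray
    15→4: 4 black — skip
    15→1: 1 black — skip
    7 gray
    7 black
    5 gray
      5→14: 14 black — skip
      13 gray
        13→4: 4 black — skip
        13→12: 12 black — skip
      13 black
    5 black
    11 gray
      11→5: 5 black — skip
      11→12: 12 black — skip
      11→1: 1 black — skip
    11 black
    15→2: 2 black — skip
    15→13: 13 black — skip
  15 black
  3→6: 6 black — skip
3 black
Every edge goes to a white or black vertex — no back edge, so the graph is acyclic.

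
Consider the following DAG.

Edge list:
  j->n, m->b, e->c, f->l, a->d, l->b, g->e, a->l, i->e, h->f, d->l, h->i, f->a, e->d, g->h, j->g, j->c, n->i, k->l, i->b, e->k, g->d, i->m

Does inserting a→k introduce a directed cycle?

Adding a→k creates a cycle iff k can already reach a.
Explore from k: no path reaches a. The graph stays acyclic.

No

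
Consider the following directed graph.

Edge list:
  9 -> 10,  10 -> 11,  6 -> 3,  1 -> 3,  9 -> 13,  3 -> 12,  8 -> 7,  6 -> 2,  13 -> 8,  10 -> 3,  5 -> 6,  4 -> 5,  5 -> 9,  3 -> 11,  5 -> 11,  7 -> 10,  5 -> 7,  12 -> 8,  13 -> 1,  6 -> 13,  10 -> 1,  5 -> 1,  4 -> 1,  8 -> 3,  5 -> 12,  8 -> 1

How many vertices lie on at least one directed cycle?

A vertex is on a directed cycle iff it belongs to a strongly connected component of size ≥ 2 (or has a self-loop).
The vertices on cycles are {1, 3, 7, 8, 10, 12} — 6 in total.

6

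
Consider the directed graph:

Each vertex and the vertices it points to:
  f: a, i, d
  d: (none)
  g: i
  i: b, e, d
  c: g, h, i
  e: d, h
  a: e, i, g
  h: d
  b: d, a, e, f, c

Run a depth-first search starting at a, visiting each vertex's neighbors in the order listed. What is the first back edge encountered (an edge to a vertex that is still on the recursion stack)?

b→a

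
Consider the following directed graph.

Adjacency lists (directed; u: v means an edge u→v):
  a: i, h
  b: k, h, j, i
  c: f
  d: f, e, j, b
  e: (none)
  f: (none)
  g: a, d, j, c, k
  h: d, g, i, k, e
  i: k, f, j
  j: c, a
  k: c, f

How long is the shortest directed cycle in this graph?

For each vertex v, BFS finds the shortest path from v back to v.
The shortest such closed walk is h → d → b → h, length 3.

3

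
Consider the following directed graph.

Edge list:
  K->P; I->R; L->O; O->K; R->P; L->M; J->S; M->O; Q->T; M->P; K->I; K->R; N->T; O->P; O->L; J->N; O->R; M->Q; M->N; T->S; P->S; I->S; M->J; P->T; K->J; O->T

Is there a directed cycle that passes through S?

No

S lies on a cycle iff there is a path from S back to itself.
Exploring from S, it never reaches itself; equivalently, its strongly connected component is a singleton.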